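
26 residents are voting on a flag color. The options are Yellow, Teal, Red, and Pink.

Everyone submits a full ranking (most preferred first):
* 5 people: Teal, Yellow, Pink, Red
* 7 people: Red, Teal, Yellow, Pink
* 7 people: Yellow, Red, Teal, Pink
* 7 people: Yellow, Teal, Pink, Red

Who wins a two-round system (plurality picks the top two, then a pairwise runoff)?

Yellow

Round 1 first-place votes: Yellow 14, Teal 5, Red 7, Pink 0. Yellow and Red advance.
Runoff: Yellow is ranked above Red on 19 ballots, Red above Yellow on 7.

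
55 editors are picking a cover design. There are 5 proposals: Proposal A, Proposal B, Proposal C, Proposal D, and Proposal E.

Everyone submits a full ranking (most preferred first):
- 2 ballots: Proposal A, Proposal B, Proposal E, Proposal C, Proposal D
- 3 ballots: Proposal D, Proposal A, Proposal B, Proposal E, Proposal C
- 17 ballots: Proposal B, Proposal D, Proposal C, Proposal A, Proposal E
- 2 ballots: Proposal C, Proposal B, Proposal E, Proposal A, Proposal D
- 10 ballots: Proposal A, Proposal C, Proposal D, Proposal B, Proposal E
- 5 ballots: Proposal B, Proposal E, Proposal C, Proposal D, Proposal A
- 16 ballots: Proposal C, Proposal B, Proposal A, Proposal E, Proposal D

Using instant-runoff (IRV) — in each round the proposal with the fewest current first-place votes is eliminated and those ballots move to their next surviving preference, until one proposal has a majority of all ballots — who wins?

Proposal C

Round 1: Proposal A 12, Proposal B 22, Proposal C 18, Proposal D 3, Proposal E 0. Proposal E eliminated.
Round 2: Proposal A 12, Proposal B 22, Proposal C 18, Proposal D 3. Proposal D eliminated.
Round 3: Proposal A 15, Proposal B 22, Proposal C 18. Proposal A eliminated.
Round 4: Proposal B 27, Proposal C 28. Proposal C has a majority (≥28).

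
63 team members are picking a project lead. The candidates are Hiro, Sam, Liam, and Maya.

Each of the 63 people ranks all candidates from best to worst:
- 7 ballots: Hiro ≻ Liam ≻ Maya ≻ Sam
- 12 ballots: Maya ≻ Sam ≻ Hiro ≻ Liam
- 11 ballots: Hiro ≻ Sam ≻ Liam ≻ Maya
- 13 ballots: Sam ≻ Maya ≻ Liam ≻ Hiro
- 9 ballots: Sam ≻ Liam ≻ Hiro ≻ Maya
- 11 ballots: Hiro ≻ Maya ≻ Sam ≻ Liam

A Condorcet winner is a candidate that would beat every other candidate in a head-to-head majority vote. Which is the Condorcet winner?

Sam

Sam vs Hiro: 34–29
Sam vs Liam: 56–7
Sam vs Maya: 33–30
Sam beats every other candidate.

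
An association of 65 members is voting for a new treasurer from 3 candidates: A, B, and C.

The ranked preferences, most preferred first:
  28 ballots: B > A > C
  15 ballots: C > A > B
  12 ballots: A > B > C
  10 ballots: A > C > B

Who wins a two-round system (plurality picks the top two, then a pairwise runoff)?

A

Round 1 first-place votes: A 22, B 28, C 15. B and A advance.
Runoff: B is ranked above A on 28 ballots, A above B on 37.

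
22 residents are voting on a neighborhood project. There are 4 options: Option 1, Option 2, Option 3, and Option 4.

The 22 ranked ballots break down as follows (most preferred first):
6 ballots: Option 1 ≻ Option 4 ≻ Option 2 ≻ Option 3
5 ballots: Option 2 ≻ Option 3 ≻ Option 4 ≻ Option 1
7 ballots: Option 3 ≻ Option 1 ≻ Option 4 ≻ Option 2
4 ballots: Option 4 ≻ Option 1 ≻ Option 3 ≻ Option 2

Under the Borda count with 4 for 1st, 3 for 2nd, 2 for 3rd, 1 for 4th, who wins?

Option 1

Option 1: 6×4 + 5×1 + 7×3 + 4×3 = 62
Option 2: 6×2 + 5×4 + 7×1 + 4×1 = 43
Option 3: 6×1 + 5×3 + 7×4 + 4×2 = 57
Option 4: 6×3 + 5×2 + 7×2 + 4×4 = 58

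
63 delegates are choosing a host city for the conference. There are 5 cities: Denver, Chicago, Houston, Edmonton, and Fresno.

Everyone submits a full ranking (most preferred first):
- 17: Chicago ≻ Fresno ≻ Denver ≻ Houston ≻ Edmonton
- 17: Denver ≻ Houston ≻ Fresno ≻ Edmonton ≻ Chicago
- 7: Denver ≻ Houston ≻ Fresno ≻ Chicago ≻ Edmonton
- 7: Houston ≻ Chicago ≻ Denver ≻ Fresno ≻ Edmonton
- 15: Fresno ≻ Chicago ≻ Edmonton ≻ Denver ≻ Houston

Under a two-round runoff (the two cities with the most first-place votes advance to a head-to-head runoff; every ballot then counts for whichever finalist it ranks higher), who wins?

Round 1 first-place votes: Denver 24, Chicago 17, Houston 7, Edmonton 0, Fresno 15. Denver and Chicago advance.
Runoff: Denver is ranked above Chicago on 24 ballots, Chicago above Denver on 39.

Chicago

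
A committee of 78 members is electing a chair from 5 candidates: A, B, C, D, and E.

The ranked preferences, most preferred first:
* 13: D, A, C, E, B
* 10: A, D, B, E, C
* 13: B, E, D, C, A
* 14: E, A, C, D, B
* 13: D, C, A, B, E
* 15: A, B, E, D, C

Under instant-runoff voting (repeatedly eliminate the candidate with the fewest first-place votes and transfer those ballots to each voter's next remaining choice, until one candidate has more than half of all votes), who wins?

Round 1: A 25, B 13, C 0, D 26, E 14. C eliminated.
Round 2: A 25, B 13, D 26, E 14. B eliminated.
Round 3: A 25, D 26, E 27. A eliminated.
Round 4: D 36, E 42. E has a majority (≥40).

E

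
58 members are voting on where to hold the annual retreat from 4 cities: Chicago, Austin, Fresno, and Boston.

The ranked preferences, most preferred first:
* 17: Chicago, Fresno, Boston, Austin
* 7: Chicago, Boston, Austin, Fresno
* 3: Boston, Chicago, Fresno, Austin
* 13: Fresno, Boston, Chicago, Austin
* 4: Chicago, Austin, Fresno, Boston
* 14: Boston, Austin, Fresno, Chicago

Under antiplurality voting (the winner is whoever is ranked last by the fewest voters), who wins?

Last-place votes: Chicago 14, Austin 33, Fresno 7, Boston 4.

Boston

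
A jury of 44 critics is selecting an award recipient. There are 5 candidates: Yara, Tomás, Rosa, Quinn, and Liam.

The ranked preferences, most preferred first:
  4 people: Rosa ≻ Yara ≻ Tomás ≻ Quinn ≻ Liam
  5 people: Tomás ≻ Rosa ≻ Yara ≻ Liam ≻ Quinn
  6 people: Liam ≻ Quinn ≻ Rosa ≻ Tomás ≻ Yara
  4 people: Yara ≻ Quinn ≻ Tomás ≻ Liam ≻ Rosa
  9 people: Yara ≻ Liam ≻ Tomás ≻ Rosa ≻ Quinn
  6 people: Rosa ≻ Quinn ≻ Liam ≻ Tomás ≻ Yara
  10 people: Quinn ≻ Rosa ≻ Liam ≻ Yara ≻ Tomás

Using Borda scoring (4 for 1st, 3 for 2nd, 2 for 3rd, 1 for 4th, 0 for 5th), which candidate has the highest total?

Rosa

Yara: 4×3 + 5×2 + 6×0 + 4×4 + 9×4 + 6×0 + 10×1 = 84
Tomás: 4×2 + 5×4 + 6×1 + 4×2 + 9×2 + 6×1 + 10×0 = 66
Rosa: 4×4 + 5×3 + 6×2 + 4×0 + 9×1 + 6×4 + 10×3 = 106
Quinn: 4×1 + 5×0 + 6×3 + 4×3 + 9×0 + 6×3 + 10×4 = 92
Liam: 4×0 + 5×1 + 6×4 + 4×1 + 9×3 + 6×2 + 10×2 = 92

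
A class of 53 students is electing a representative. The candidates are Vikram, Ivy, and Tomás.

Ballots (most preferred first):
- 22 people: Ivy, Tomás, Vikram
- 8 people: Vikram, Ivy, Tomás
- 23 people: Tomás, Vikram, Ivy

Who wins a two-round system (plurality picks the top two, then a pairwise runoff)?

Ivy

Round 1 first-place votes: Vikram 8, Ivy 22, Tomás 23. Tomás and Ivy advance.
Runoff: Tomás is ranked above Ivy on 23 ballots, Ivy above Tomás on 30.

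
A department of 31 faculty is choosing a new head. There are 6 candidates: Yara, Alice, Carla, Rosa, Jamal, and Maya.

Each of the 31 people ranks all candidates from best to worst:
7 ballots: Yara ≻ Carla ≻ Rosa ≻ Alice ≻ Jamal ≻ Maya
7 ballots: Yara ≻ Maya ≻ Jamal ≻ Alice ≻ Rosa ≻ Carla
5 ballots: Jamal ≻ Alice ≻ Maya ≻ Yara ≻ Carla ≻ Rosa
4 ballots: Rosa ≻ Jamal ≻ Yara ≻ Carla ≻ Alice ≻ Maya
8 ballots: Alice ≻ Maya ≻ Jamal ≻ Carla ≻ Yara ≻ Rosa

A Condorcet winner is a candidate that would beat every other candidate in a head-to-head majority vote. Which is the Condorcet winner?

Jamal vs Yara: 17–14
Jamal vs Alice: 16–15
Jamal vs Carla: 24–7
Jamal vs Rosa: 20–11
Jamal vs Maya: 16–15
Jamal beats every other candidate.

Jamal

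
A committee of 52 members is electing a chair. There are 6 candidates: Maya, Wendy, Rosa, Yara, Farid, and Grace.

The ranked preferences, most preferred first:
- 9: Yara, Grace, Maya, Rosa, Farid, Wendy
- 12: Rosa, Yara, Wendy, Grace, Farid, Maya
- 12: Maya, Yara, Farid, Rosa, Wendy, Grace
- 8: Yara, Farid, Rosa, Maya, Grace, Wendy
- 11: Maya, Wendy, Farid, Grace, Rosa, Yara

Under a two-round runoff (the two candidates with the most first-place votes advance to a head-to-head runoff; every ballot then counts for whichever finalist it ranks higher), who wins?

Yara

Round 1 first-place votes: Maya 23, Wendy 0, Rosa 12, Yara 17, Farid 0, Grace 0. Maya and Yara advance.
Runoff: Maya is ranked above Yara on 23 ballots, Yara above Maya on 29.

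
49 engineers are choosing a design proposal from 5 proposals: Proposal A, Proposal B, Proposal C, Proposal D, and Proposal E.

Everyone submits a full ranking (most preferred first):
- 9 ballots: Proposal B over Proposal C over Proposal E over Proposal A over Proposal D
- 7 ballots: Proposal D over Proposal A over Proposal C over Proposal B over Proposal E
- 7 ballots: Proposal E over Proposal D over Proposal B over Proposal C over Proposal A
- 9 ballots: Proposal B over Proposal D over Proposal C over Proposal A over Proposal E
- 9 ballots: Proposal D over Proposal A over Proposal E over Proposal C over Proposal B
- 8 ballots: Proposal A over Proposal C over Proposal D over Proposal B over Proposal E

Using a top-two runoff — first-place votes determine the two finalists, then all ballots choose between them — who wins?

Proposal D

Round 1 first-place votes: Proposal A 8, Proposal B 18, Proposal C 0, Proposal D 16, Proposal E 7. Proposal B and Proposal D advance.
Runoff: Proposal B is ranked above Proposal D on 18 ballots, Proposal D above Proposal B on 31.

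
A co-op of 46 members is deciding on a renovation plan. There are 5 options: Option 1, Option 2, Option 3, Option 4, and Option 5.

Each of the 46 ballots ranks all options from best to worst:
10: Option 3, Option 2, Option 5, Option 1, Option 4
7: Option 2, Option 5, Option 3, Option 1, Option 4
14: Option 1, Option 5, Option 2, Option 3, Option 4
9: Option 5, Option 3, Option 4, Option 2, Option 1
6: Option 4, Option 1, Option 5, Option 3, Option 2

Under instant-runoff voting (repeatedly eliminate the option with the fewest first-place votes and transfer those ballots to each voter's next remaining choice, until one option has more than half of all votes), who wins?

Round 1: Option 1 14, Option 2 7, Option 3 10, Option 4 6, Option 5 9. Option 4 eliminated.
Round 2: Option 1 20, Option 2 7, Option 3 10, Option 5 9. Option 2 eliminated.
Round 3: Option 1 20, Option 3 10, Option 5 16. Option 3 eliminated.
Round 4: Option 1 20, Option 5 26. Option 5 has a majority (≥24).

Option 5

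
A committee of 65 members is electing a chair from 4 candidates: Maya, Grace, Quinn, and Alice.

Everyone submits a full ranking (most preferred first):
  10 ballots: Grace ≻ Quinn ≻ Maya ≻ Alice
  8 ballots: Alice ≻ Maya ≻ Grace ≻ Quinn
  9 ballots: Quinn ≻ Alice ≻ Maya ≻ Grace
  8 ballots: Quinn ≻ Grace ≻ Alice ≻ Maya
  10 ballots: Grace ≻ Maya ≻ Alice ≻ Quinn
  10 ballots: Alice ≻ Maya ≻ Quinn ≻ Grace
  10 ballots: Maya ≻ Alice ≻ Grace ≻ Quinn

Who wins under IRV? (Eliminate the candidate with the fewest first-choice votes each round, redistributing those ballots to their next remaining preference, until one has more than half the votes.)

Round 1: Maya 10, Grace 20, Quinn 17, Alice 18. Maya eliminated.
Round 2: Grace 20, Quinn 17, Alice 28. Quinn eliminated.
Round 3: Grace 28, Alice 37. Alice has a majority (≥33).

Alice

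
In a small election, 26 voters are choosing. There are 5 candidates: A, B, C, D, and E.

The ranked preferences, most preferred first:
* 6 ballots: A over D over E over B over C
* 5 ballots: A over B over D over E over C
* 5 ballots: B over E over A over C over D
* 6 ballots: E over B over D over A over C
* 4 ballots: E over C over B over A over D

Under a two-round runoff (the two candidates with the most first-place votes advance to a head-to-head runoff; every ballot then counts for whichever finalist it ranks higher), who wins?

Round 1 first-place votes: A 11, B 5, C 0, D 0, E 10. A and E advance.
Runoff: A is ranked above E on 11 ballots, E above A on 15.

E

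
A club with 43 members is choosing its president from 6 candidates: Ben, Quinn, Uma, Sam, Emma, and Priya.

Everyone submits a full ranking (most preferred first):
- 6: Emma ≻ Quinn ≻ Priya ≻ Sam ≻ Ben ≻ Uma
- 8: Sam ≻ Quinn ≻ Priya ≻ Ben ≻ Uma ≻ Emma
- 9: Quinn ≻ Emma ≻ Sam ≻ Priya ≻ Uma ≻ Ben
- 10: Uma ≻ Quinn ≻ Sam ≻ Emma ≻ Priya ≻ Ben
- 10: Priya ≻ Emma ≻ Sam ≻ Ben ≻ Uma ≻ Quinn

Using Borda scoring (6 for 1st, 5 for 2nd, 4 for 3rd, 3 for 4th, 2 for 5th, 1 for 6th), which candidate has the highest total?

Ben: 6×2 + 8×3 + 9×1 + 10×1 + 10×3 = 85
Quinn: 6×5 + 8×5 + 9×6 + 10×5 + 10×1 = 184
Uma: 6×1 + 8×2 + 9×2 + 10×6 + 10×2 = 120
Sam: 6×3 + 8×6 + 9×4 + 10×4 + 10×4 = 182
Emma: 6×6 + 8×1 + 9×5 + 10×3 + 10×5 = 169
Priya: 6×4 + 8×4 + 9×3 + 10×2 + 10×6 = 163

Quinn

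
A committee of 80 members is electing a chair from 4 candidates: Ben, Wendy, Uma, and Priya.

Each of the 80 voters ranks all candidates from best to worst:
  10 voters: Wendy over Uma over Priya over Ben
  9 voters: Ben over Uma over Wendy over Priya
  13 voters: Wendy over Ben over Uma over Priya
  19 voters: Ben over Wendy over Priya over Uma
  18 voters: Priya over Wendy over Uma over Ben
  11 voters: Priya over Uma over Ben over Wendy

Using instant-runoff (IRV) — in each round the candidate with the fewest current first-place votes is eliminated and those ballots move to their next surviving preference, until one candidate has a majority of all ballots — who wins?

Ben

Round 1: Ben 28, Wendy 23, Uma 0, Priya 29. Uma eliminated.
Round 2: Ben 28, Wendy 23, Priya 29. Wendy eliminated.
Round 3: Ben 41, Priya 39. Ben has a majority (≥41).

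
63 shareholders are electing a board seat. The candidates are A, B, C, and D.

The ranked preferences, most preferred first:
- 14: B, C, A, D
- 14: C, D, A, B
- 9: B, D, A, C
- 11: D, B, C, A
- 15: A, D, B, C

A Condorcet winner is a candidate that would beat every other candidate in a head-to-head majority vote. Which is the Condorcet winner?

D vs A: 34–29
D vs B: 40–23
D vs C: 35–28
D beats every other candidate.

D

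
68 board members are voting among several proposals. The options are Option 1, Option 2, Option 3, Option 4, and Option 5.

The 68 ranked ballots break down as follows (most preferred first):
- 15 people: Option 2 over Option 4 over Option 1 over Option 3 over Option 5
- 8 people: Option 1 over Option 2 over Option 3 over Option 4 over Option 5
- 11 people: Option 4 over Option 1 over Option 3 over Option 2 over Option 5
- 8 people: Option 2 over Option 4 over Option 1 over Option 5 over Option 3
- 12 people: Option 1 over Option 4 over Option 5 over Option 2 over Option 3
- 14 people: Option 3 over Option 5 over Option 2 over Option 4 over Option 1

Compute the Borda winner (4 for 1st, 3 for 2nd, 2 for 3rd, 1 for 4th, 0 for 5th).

Option 1: 15×2 + 8×4 + 11×3 + 8×2 + 12×4 + 14×0 = 159
Option 2: 15×4 + 8×3 + 11×1 + 8×4 + 12×1 + 14×2 = 167
Option 3: 15×1 + 8×2 + 11×2 + 8×0 + 12×0 + 14×4 = 109
Option 4: 15×3 + 8×1 + 11×4 + 8×3 + 12×3 + 14×1 = 171
Option 5: 15×0 + 8×0 + 11×0 + 8×1 + 12×2 + 14×3 = 74

Option 4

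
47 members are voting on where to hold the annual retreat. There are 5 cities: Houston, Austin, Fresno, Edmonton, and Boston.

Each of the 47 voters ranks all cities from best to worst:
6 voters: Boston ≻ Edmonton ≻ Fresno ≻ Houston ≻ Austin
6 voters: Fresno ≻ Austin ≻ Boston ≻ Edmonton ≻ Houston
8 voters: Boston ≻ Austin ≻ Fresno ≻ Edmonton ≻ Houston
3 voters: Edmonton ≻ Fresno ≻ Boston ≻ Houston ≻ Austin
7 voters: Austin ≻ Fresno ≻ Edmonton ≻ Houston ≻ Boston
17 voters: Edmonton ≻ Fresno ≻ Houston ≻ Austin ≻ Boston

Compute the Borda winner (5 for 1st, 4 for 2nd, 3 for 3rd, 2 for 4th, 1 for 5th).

Houston: 6×2 + 6×1 + 8×1 + 3×2 + 7×2 + 17×3 = 97
Austin: 6×1 + 6×4 + 8×4 + 3×1 + 7×5 + 17×2 = 134
Fresno: 6×3 + 6×5 + 8×3 + 3×4 + 7×4 + 17×4 = 180
Edmonton: 6×4 + 6×2 + 8×2 + 3×5 + 7×3 + 17×5 = 173
Boston: 6×5 + 6×3 + 8×5 + 3×3 + 7×1 + 17×1 = 121

Fresno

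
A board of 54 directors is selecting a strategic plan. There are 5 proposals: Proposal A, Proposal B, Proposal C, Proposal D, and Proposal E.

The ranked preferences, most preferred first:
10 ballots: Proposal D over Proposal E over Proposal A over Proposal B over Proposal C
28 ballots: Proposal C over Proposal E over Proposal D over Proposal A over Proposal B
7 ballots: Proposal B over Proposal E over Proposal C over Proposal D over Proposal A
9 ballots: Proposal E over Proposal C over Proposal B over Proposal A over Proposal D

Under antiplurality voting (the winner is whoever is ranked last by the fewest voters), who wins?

Last-place votes: Proposal A 7, Proposal B 28, Proposal C 10, Proposal D 9, Proposal E 0.

Proposal E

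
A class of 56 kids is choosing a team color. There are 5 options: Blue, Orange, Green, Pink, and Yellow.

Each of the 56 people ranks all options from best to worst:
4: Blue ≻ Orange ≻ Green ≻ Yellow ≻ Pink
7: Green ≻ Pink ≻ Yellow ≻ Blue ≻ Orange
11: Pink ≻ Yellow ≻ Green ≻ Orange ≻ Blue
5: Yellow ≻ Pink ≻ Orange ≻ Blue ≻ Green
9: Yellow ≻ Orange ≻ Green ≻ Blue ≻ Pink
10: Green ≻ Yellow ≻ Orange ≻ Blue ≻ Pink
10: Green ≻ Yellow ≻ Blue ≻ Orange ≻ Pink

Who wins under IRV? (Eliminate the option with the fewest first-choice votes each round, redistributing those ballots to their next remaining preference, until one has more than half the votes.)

Green

Round 1: Blue 4, Orange 0, Green 27, Pink 11, Yellow 14. Orange eliminated.
Round 2: Blue 4, Green 27, Pink 11, Yellow 14. Blue eliminated.
Round 3: Green 31, Pink 11, Yellow 14. Green has a majority (≥29).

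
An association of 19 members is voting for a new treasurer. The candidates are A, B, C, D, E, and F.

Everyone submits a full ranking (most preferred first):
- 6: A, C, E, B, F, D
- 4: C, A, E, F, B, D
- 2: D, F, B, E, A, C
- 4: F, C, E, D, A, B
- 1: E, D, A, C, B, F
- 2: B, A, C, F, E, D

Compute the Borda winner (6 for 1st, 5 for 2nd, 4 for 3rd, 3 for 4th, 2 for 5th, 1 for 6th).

A: 6×6 + 4×5 + 2×2 + 4×2 + 1×4 + 2×5 = 82
B: 6×3 + 4×2 + 2×4 + 4×1 + 1×2 + 2×6 = 52
C: 6×5 + 4×6 + 2×1 + 4×5 + 1×3 + 2×4 = 87
D: 6×1 + 4×1 + 2×6 + 4×3 + 1×5 + 2×1 = 41
E: 6×4 + 4×4 + 2×3 + 4×4 + 1×6 + 2×2 = 72
F: 6×2 + 4×3 + 2×5 + 4×6 + 1×1 + 2×3 = 65

C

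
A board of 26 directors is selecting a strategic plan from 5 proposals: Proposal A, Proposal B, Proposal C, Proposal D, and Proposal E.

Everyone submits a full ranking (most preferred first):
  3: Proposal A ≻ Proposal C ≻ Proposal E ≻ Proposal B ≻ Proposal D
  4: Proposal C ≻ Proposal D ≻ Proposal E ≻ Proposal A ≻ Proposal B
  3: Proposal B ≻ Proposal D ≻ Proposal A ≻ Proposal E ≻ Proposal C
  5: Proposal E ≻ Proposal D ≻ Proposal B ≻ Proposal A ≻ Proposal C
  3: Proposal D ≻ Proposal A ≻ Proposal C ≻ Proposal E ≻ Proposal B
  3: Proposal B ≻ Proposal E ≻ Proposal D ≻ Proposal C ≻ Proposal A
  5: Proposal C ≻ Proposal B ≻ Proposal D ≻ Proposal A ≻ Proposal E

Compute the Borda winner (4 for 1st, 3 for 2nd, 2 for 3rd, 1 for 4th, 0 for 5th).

Proposal D

Proposal A: 3×4 + 4×1 + 3×2 + 5×1 + 3×3 + 3×0 + 5×1 = 41
Proposal B: 3×1 + 4×0 + 3×4 + 5×2 + 3×0 + 3×4 + 5×3 = 52
Proposal C: 3×3 + 4×4 + 3×0 + 5×0 + 3×2 + 3×1 + 5×4 = 54
Proposal D: 3×0 + 4×3 + 3×3 + 5×3 + 3×4 + 3×2 + 5×2 = 64
Proposal E: 3×2 + 4×2 + 3×1 + 5×4 + 3×1 + 3×3 + 5×0 = 49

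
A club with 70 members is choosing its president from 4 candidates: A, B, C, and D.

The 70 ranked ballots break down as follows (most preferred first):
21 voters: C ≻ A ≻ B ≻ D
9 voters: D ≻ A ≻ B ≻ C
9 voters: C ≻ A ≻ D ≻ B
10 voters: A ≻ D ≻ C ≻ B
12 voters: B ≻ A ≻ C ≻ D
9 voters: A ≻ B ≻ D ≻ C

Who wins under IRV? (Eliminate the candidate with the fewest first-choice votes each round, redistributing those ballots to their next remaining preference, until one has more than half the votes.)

Round 1: A 19, B 12, C 30, D 9. D eliminated.
Round 2: A 28, B 12, C 30. B eliminated.
Round 3: A 40, C 30. A has a majority (≥36).

A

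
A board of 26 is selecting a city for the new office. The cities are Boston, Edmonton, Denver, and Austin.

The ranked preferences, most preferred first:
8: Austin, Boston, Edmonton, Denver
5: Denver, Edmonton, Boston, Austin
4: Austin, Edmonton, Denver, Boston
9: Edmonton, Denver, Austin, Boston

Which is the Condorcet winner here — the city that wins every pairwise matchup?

Edmonton vs Boston: 18–8
Edmonton vs Denver: 21–5
Edmonton vs Austin: 14–12
Edmonton beats every other city.

Edmonton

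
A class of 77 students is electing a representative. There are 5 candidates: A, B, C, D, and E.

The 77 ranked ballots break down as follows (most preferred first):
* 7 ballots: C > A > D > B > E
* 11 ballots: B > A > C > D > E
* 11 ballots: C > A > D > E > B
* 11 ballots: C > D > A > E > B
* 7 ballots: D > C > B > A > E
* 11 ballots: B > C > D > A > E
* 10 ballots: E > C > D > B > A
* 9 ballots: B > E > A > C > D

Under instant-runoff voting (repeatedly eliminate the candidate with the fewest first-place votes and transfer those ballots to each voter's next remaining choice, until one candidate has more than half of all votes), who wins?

Round 1: A 0, B 31, C 29, D 7, E 10. A eliminated.
Round 2: B 31, C 29, D 7, E 10. D eliminated.
Round 3: B 31, C 36, E 10. E eliminated.
Round 4: B 31, C 46. C has a majority (≥39).

C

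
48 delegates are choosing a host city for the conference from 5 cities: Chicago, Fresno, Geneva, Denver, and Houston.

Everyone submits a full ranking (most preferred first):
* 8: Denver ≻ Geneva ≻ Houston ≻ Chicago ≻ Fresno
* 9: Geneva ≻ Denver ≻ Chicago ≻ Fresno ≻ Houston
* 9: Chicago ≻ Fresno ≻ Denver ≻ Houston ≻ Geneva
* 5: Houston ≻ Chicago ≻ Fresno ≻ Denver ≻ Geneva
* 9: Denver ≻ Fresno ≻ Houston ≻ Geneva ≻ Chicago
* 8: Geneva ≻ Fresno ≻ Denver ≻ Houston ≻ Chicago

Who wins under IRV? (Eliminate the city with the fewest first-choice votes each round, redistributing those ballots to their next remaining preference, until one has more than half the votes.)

Round 1: Chicago 9, Fresno 0, Geneva 17, Denver 17, Houston 5. Fresno eliminated.
Round 2: Chicago 9, Geneva 17, Denver 17, Houston 5. Houston eliminated.
Round 3: Chicago 14, Geneva 17, Denver 17. Chicago eliminated.
Round 4: Geneva 17, Denver 31. Denver has a majority (≥25).

Denver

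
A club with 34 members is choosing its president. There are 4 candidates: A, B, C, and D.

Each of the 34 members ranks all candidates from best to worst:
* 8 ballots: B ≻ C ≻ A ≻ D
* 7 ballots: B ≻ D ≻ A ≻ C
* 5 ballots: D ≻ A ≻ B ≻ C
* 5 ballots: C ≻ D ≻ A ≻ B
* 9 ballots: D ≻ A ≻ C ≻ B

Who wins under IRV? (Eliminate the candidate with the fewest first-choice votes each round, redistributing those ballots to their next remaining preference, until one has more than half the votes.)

D

Round 1: A 0, B 15, C 5, D 14. A eliminated.
Round 2: B 15, C 5, D 14. C eliminated.
Round 3: B 15, D 19. D has a majority (≥18).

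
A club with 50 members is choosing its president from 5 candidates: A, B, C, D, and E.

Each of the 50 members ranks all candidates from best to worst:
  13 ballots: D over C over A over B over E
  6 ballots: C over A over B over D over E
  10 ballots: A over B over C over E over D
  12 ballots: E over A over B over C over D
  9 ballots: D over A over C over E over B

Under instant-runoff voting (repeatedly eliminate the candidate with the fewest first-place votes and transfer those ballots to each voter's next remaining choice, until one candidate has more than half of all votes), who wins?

A

Round 1: A 10, B 0, C 6, D 22, E 12. B eliminated.
Round 2: A 10, C 6, D 22, E 12. C eliminated.
Round 3: A 16, D 22, E 12. E eliminated.
Round 4: A 28, D 22. A has a majority (≥26).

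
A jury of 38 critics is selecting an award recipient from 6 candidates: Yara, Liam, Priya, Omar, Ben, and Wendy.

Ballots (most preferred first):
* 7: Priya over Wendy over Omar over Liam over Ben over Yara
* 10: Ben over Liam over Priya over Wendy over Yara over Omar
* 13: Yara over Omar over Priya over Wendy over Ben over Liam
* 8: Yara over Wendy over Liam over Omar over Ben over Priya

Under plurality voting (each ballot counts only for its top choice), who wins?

First-place votes: Yara 21, Liam 0, Priya 7, Omar 0, Ben 10, Wendy 0.

Yara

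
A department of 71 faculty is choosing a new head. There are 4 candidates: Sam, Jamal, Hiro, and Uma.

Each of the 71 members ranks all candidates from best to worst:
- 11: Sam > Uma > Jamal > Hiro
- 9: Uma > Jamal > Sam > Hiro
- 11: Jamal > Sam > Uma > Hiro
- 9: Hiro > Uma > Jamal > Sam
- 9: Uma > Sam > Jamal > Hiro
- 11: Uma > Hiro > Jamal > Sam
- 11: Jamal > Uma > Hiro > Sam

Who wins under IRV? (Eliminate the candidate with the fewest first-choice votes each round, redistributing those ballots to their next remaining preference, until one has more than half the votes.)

Round 1: Sam 11, Jamal 22, Hiro 9, Uma 29. Hiro eliminated.
Round 2: Sam 11, Jamal 22, Uma 38. Uma has a majority (≥36).

Uma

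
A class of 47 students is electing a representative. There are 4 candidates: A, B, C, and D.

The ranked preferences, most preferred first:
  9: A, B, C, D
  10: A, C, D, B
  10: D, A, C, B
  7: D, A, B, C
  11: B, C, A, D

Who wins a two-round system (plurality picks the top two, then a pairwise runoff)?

Round 1 first-place votes: A 19, B 11, C 0, D 17. A and D advance.
Runoff: A is ranked above D on 30 ballots, D above A on 17.

A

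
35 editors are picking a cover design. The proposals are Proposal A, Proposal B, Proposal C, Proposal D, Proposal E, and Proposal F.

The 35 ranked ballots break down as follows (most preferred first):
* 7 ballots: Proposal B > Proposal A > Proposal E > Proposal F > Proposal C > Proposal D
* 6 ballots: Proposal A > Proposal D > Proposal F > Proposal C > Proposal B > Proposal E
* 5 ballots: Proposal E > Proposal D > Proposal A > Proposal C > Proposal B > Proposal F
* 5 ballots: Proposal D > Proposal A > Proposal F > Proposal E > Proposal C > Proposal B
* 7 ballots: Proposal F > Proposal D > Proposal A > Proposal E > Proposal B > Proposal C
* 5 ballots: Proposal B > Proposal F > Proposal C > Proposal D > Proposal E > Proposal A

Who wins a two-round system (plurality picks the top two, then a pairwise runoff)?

Round 1 first-place votes: Proposal A 6, Proposal B 12, Proposal C 0, Proposal D 5, Proposal E 5, Proposal F 7. Proposal B and Proposal F advance.
Runoff: Proposal B is ranked above Proposal F on 17 ballots, Proposal F above Proposal B on 18.

Proposal F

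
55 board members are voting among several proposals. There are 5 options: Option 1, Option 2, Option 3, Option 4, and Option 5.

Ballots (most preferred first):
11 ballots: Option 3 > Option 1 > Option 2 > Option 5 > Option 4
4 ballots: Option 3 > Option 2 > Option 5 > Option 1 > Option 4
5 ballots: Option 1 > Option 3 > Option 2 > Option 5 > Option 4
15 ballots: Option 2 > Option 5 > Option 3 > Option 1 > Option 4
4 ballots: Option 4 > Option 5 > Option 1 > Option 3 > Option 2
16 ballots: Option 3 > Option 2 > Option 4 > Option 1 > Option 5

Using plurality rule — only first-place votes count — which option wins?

Option 3

First-place votes: Option 1 5, Option 2 15, Option 3 31, Option 4 4, Option 5 0.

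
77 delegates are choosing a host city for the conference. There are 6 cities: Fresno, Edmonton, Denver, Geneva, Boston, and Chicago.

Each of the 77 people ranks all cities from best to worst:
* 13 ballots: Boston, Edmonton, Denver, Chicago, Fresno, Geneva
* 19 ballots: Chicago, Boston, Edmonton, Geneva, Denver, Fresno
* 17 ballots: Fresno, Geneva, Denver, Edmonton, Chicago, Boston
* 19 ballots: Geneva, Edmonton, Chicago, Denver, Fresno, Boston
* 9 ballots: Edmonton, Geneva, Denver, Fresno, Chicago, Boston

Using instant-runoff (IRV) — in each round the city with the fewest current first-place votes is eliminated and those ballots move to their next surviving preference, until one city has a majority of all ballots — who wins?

Geneva

Round 1: Fresno 17, Edmonton 9, Denver 0, Geneva 19, Boston 13, Chicago 19. Denver eliminated.
Round 2: Fresno 17, Edmonton 9, Geneva 19, Boston 13, Chicago 19. Edmonton eliminated.
Round 3: Fresno 17, Geneva 28, Boston 13, Chicago 19. Boston eliminated.
Round 4: Fresno 17, Geneva 28, Chicago 32. Fresno eliminated.
Round 5: Geneva 45, Chicago 32. Geneva has a majority (≥39).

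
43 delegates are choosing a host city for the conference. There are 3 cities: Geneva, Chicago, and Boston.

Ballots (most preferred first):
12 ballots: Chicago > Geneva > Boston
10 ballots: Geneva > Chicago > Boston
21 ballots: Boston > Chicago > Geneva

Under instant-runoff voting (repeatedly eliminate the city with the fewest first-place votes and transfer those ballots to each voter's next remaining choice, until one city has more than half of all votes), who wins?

Round 1: Geneva 10, Chicago 12, Boston 21. Geneva eliminated.
Round 2: Chicago 22, Boston 21. Chicago has a majority (≥22).

Chicago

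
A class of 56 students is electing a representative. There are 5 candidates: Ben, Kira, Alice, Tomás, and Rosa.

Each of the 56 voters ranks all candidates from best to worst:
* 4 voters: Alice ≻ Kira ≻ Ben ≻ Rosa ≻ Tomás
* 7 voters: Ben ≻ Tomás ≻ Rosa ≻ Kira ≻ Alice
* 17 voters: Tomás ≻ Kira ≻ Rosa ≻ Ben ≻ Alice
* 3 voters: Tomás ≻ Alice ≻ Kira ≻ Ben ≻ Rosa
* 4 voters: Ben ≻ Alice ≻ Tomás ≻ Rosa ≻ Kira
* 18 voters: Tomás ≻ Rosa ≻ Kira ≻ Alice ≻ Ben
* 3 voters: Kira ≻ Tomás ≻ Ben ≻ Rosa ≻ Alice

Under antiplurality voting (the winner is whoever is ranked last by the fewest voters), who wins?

Last-place votes: Ben 18, Kira 4, Alice 27, Tomás 4, Rosa 3.

Rosa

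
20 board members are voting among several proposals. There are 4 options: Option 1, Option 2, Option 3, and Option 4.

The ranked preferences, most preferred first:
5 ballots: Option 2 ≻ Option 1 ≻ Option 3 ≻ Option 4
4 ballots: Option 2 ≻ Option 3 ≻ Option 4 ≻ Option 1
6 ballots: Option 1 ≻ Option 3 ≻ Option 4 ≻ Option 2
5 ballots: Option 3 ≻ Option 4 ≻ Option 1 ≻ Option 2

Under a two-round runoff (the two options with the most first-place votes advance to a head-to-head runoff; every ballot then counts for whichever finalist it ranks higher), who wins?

Round 1 first-place votes: Option 1 6, Option 2 9, Option 3 5, Option 4 0. Option 2 and Option 1 advance.
Runoff: Option 2 is ranked above Option 1 on 9 ballots, Option 1 above Option 2 on 11.

Option 1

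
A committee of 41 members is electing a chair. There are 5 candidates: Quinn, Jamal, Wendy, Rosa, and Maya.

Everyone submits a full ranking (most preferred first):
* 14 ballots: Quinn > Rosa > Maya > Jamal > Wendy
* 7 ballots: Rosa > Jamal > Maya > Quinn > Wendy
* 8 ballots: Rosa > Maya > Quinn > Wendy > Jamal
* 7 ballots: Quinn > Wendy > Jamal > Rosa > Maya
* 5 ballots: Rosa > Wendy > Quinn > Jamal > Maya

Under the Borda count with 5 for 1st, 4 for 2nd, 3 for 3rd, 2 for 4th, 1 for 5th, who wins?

Quinn: 14×5 + 7×2 + 8×3 + 7×5 + 5×3 = 158
Jamal: 14×2 + 7×4 + 8×1 + 7×3 + 5×2 = 95
Wendy: 14×1 + 7×1 + 8×2 + 7×4 + 5×4 = 85
Rosa: 14×4 + 7×5 + 8×5 + 7×2 + 5×5 = 170
Maya: 14×3 + 7×3 + 8×4 + 7×1 + 5×1 = 107

Rosa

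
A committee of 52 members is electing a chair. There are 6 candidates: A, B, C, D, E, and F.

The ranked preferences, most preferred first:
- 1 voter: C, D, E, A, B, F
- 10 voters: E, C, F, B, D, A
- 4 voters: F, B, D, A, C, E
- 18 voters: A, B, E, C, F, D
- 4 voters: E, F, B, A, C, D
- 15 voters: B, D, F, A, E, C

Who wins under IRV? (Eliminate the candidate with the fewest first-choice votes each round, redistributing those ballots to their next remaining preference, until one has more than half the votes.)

Round 1: A 18, B 15, C 1, D 0, E 14, F 4. D eliminated.
Round 2: A 18, B 15, C 1, E 14, F 4. C eliminated.
Round 3: A 18, B 15, E 15, F 4. F eliminated.
Round 4: A 18, B 19, E 15. E eliminated.
Round 5: A 19, B 33. B has a majority (≥27).

B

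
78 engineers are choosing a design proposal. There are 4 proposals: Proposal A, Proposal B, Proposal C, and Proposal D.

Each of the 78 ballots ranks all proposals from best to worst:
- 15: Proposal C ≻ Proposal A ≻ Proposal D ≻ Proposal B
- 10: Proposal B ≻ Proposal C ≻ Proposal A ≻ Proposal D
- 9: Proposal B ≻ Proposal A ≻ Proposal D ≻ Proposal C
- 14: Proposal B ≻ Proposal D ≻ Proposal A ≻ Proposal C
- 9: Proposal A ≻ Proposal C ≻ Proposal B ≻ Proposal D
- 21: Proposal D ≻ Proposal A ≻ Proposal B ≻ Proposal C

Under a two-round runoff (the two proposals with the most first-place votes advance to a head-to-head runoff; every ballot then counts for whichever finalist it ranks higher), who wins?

Proposal B

Round 1 first-place votes: Proposal A 9, Proposal B 33, Proposal C 15, Proposal D 21. Proposal B and Proposal D advance.
Runoff: Proposal B is ranked above Proposal D on 42 ballots, Proposal D above Proposal B on 36.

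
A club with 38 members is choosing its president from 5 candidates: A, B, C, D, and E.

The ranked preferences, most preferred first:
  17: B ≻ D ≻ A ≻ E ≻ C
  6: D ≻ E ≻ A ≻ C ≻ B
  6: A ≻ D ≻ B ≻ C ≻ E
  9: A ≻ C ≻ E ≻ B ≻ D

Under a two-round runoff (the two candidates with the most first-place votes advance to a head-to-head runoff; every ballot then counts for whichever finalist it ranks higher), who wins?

A

Round 1 first-place votes: A 15, B 17, C 0, D 6, E 0. B and A advance.
Runoff: B is ranked above A on 17 ballots, A above B on 21.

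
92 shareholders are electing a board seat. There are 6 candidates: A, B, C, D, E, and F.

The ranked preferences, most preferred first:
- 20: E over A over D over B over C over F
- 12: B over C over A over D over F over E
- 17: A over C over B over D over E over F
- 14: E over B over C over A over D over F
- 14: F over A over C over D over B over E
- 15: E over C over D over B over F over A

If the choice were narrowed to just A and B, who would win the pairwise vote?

A is ranked above B on 51 ballots; B above A on 41.

A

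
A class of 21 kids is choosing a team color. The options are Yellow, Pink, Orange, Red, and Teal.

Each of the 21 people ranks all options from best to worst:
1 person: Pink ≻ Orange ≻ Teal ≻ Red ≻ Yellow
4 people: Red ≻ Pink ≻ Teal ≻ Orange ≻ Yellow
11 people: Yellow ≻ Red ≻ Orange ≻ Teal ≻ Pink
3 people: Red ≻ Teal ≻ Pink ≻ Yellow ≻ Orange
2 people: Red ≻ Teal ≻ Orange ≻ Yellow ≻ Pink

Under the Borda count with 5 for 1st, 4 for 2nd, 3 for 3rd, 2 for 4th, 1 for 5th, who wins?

Yellow: 1×1 + 4×1 + 11×5 + 3×2 + 2×2 = 70
Pink: 1×5 + 4×4 + 11×1 + 3×3 + 2×1 = 43
Orange: 1×4 + 4×2 + 11×3 + 3×1 + 2×3 = 54
Red: 1×2 + 4×5 + 11×4 + 3×5 + 2×5 = 91
Teal: 1×3 + 4×3 + 11×2 + 3×4 + 2×4 = 57

Red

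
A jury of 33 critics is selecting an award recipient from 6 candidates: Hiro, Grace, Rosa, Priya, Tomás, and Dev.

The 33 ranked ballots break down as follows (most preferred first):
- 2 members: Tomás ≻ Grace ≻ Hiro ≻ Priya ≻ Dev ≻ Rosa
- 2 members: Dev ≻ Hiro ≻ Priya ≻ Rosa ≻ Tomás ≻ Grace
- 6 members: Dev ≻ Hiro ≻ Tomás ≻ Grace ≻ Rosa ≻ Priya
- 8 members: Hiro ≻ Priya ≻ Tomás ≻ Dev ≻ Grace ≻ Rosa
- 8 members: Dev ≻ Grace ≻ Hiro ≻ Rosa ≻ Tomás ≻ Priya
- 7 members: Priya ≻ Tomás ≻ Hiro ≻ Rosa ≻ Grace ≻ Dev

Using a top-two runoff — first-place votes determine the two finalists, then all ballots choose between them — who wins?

Hiro

Round 1 first-place votes: Hiro 8, Grace 0, Rosa 0, Priya 7, Tomás 2, Dev 16. Dev and Hiro advance.
Runoff: Dev is ranked above Hiro on 16 ballots, Hiro above Dev on 17.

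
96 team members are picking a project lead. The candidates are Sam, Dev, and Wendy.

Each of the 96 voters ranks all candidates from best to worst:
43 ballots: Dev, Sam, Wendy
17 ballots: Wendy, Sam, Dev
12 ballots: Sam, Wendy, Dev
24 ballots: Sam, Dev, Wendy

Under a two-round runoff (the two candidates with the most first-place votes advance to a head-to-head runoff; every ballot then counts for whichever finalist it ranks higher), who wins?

Sam

Round 1 first-place votes: Sam 36, Dev 43, Wendy 17. Dev and Sam advance.
Runoff: Dev is ranked above Sam on 43 ballots, Sam above Dev on 53.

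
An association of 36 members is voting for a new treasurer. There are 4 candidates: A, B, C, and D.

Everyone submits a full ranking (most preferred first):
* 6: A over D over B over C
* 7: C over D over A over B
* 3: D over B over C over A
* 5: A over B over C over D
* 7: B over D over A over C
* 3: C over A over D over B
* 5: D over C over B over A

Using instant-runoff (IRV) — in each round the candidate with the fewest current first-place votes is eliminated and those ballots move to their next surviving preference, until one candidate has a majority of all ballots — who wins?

Round 1: A 11, B 7, C 10, D 8. B eliminated.
Round 2: A 11, C 10, D 15. C eliminated.
Round 3: A 14, D 22. D has a majority (≥19).

D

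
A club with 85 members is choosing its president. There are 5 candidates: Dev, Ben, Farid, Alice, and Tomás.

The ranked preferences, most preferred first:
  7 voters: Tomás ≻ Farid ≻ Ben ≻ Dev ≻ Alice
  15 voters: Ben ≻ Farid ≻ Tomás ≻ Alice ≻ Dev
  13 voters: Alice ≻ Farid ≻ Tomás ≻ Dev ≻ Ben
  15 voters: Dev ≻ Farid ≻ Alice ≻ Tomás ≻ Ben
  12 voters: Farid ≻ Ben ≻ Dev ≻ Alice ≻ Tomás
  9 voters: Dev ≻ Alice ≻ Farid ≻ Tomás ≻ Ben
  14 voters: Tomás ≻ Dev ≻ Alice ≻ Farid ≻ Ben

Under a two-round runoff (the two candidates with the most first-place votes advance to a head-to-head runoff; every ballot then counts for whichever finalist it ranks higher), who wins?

Tomás

Round 1 first-place votes: Dev 24, Ben 15, Farid 12, Alice 13, Tomás 21. Dev and Tomás advance.
Runoff: Dev is ranked above Tomás on 36 ballots, Tomás above Dev on 49.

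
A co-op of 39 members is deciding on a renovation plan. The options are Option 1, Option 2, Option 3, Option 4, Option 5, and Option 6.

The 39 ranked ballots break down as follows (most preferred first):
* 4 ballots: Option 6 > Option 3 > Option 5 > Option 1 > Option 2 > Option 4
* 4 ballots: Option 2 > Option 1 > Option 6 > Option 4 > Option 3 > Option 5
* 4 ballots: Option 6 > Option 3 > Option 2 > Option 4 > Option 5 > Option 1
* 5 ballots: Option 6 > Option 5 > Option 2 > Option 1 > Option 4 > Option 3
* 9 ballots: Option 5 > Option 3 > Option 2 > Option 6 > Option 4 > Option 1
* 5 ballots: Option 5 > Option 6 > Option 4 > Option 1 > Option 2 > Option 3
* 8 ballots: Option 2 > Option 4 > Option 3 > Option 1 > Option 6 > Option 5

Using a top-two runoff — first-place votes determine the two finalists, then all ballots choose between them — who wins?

Option 6

Round 1 first-place votes: Option 1 0, Option 2 12, Option 3 0, Option 4 0, Option 5 14, Option 6 13. Option 5 and Option 6 advance.
Runoff: Option 5 is ranked above Option 6 on 14 ballots, Option 6 above Option 5 on 25.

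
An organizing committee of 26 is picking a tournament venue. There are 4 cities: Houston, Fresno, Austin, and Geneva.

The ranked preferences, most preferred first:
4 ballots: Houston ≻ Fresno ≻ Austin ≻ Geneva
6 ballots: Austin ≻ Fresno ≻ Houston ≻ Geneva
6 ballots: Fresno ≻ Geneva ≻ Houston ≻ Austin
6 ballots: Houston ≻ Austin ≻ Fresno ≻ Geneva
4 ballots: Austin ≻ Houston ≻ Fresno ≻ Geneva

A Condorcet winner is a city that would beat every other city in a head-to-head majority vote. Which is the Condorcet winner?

Houston

Houston vs Fresno: 14–12
Houston vs Austin: 16–10
Houston vs Geneva: 20–6
Houston beats every other city.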